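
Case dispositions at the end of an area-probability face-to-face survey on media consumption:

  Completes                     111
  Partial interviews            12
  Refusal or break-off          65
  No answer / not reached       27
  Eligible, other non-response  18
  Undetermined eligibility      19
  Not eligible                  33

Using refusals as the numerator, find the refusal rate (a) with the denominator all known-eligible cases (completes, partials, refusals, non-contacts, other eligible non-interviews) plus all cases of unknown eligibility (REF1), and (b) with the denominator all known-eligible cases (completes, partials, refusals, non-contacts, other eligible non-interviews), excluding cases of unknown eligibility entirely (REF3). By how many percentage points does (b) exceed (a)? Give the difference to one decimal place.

2.1

Top → 65
Denominator → 111 + 12 + 65 + 27 + 18 + 19 = 252
REF1 = 65 / 252 = 0.2579
Denominator → 111 + 12 + 65 + 27 + 18 = 233
REF3 = 65 / 233 = 0.2790
Difference = 27.90 − 25.79 = 2.11 percentage points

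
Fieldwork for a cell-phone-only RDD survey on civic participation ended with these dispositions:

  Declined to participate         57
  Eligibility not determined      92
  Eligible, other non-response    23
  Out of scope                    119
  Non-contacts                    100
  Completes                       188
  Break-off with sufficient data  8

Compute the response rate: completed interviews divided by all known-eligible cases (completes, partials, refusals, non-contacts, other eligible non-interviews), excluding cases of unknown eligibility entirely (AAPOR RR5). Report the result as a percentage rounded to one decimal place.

50.0%

Num: 188
Denominator: 188 + 8 + 57 + 100 + 23 = 376
RR5 = 188 / 376 = 0.5000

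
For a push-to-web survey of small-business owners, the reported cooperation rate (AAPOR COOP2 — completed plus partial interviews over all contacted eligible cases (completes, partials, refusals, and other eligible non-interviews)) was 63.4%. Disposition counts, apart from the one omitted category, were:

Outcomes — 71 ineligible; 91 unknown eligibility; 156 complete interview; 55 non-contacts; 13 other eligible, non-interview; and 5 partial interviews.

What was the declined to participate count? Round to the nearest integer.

Top = 156 + 5 = 161
COOP2 = 161 / D = 0.634
D = 161 / 0.634 = 253.9
Remaining denominator categories sum to 174
declined to participate = 253.9 − 174 ≈ 80

80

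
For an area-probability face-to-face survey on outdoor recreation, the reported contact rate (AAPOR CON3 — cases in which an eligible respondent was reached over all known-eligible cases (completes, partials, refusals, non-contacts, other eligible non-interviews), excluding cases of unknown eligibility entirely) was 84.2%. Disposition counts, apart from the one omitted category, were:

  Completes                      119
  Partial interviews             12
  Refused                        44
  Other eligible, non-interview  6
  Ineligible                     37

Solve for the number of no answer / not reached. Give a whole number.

Num: 119 + 12 + 44 + 6 = 181
CON3 = 181 / D = 0.842
D = 181 / 0.842 = 215.0
Rest of base = 181
no answer / not reached = 215.0 − 181 ≈ 34

34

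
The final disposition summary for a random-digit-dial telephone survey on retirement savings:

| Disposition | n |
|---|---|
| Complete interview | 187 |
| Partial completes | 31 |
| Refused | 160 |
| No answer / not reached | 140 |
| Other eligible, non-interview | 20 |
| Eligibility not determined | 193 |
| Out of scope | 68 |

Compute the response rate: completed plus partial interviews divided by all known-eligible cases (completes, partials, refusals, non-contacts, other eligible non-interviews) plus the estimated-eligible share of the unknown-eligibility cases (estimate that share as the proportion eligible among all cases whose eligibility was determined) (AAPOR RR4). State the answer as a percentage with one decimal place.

30.7%

Num = 187 + 31 = 218
Known eligible = 187 + 31 + 160 + 140 + 20 = 538
e = 538 / (538 + 68) = 538 / 606 = 0.8878
Eligible share of unknowns = 0.8878 × 193 = 171.35
Denominator = 538 + 171.35 = 709.35
RR4 = 218 / 709.35 = 0.3073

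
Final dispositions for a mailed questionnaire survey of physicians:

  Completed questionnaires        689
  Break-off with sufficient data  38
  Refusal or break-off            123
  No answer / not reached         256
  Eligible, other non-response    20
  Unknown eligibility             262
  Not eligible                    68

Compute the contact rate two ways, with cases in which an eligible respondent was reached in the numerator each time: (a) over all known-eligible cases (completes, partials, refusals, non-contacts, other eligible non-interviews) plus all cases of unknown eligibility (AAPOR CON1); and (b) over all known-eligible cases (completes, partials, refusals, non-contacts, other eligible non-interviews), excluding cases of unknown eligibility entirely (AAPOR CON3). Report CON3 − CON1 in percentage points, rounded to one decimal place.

14.6

Numerator: 689 + 38 + 123 + 20 = 870
Denom: 689 + 38 + 123 + 256 + 20 + 262 = 1388
CON1 = 870 / 1388 = 0.6268
Denom: 689 + 38 + 123 + 256 + 20 = 1126
CON3 = 870 / 1126 = 0.7726
Difference = 77.26 − 62.68 = 14.58 percentage points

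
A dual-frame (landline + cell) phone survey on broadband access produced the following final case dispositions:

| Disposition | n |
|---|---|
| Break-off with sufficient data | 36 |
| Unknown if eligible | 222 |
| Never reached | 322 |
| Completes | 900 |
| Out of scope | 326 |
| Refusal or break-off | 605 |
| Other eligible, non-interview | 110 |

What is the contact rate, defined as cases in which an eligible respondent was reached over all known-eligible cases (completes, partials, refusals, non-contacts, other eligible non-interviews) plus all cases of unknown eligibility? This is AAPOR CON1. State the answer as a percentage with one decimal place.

75.2%

Top = 900 + 36 + 605 + 110 = 1651
Base = 900 + 36 + 605 + 322 + 110 + 222 = 2195
CON1 = 1651 / 2195 = 0.7522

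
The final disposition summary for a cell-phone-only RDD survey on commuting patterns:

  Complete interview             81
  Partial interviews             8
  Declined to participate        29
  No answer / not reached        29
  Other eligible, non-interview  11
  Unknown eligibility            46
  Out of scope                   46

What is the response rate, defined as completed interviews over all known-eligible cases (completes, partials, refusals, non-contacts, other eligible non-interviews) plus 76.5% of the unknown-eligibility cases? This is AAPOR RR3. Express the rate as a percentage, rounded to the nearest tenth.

Numerator = 81
Determined eligible = 81 + 8 + 29 + 29 + 11 = 158
e × U = 0.7650 × 46 = 35.19
Denom = 158 + 35.19 = 193.19
RR3 = 81 / 193.19 = 0.4193

41.9%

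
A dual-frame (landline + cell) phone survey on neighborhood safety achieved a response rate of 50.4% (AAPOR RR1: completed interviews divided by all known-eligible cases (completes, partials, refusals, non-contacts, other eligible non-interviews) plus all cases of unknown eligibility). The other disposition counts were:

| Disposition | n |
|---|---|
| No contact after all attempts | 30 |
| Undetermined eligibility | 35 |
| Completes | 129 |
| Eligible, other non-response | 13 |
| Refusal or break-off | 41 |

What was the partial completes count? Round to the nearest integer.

RR1 = 129 / D = 0.504
D = 129 / 0.504 = 256.0
Other denominator terms total 248
partial completes = 256.0 − 248 ≈ 8

8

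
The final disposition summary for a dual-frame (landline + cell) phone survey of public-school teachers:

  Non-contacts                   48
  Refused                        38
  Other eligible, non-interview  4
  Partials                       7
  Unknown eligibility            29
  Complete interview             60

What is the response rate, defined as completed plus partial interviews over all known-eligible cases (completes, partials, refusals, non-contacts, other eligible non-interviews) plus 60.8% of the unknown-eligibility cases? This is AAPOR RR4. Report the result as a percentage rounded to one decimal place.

38.4%

Top: 60 + 7 = 67
Eligible (known): 60 + 7 + 38 + 48 + 4 = 157
e × U: 0.6080 × 29 = 17.63
Denominator: 157 + 17.63 = 174.63
RR4 = 67 / 174.63 = 0.3837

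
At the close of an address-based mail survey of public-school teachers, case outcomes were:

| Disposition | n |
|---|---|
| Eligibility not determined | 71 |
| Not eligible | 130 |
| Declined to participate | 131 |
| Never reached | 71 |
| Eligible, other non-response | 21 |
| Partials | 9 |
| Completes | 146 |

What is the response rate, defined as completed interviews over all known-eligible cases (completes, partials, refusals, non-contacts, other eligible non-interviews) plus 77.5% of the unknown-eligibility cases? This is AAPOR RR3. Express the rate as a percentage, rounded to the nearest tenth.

Num: 146
Eligible (known): 146 + 9 + 131 + 71 + 21 = 378
Estimated eligible among unknowns: 0.7750 × 71 = 55.02
Denom: 378 + 55.02 = 433.02
RR3 = 146 / 433.02 = 0.3372

33.7%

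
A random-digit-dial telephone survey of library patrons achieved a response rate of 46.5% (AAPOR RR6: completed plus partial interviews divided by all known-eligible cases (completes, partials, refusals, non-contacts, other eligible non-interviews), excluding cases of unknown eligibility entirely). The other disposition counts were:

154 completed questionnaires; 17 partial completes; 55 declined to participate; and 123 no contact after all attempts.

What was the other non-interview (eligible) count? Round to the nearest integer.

19

Numerator → 154 + 17 = 171
RR6 = 171 / D = 0.465
D = 171 / 0.465 = 367.7
Other denominator terms total 349
other non-interview (eligible) = 367.7 − 349 ≈ 19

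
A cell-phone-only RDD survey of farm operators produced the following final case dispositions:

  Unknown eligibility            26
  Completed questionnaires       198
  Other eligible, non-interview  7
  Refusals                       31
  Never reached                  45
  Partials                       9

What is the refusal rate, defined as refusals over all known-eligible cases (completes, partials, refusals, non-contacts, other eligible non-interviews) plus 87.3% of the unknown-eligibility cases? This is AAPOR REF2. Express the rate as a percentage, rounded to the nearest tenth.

9.9%

Top: 31
Determined eligible: 198 + 9 + 31 + 45 + 7 = 290
Estimated eligible among unknowns: 0.8730 × 26 = 22.70
Denominator: 290 + 22.70 = 312.70
REF2 = 31 / 312.70 = 0.0991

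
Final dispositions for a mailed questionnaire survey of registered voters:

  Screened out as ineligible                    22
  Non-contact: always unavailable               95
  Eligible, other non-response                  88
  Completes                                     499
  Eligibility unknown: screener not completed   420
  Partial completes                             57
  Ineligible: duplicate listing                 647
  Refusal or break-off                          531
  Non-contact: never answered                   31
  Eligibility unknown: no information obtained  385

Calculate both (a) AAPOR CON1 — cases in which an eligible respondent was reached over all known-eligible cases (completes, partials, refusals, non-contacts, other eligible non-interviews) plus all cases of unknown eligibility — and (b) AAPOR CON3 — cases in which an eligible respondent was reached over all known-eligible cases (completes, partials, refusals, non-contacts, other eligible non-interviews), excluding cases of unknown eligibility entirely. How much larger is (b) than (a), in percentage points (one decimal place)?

34.5

No contact after all attempts = 31 + 95 = 126
Undetermined eligibility = 420 + 385 = 805
Screened out, ineligible = 22 + 647 = 669
Numerator: 499 + 57 + 531 + 88 = 1175
Base: 499 + 57 + 531 + 126 + 88 + 805 = 2106
CON1 = 1175 / 2106 = 0.5579
Base: 499 + 57 + 531 + 126 + 88 = 1301
CON3 = 1175 / 1301 = 0.9032
Difference = 90.32 − 55.79 = 34.53 percentage points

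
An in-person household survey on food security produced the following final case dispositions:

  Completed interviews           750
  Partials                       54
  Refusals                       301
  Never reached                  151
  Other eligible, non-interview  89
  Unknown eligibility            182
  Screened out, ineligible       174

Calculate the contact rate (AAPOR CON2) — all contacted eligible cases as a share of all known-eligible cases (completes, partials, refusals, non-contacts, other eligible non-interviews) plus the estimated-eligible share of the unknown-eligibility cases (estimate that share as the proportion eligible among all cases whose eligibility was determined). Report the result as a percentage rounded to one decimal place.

79.3%

Num → 750 + 54 + 301 + 89 = 1194
Determined eligible → 750 + 54 + 301 + 151 + 89 = 1345
e = 1345 / (1345 + 174) = 1345 / 1519 = 0.8855
Estimated eligible among unknowns → 0.8855 × 182 = 161.16
Denom → 1345 + 161.16 = 1506.16
CON2 = 1194 / 1506.16 = 0.7927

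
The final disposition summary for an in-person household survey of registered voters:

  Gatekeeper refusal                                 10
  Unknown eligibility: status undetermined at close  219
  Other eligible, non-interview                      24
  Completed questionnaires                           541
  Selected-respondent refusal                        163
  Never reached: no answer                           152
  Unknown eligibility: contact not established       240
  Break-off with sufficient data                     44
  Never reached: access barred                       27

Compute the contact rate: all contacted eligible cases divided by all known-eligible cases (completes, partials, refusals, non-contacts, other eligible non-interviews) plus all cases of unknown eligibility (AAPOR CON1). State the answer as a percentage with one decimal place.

55.1%

Declined to participate = 10 + 163 = 173
No answer / not reached = 152 + 27 = 179
Unknown if eligible = 240 + 219 = 459
Top: 541 + 44 + 173 + 24 = 782
Denominator: 541 + 44 + 173 + 179 + 24 + 459 = 1420
CON1 = 782 / 1420 = 0.5507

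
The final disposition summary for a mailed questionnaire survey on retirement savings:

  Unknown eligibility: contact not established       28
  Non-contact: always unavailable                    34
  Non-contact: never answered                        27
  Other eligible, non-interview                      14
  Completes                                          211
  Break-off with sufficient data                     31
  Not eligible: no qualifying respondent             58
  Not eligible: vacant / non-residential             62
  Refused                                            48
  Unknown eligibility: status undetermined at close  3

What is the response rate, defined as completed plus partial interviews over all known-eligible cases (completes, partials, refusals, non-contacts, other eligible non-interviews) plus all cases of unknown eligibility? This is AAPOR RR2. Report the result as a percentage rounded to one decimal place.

No contact after all attempts = 27 + 34 = 61
Unknown if eligible = 28 + 3 = 31
Screened out, ineligible = 58 + 62 = 120
Numerator = 211 + 31 = 242
Base = 211 + 31 + 48 + 61 + 14 + 31 = 396
RR2 = 242 / 396 = 0.6111

61.1%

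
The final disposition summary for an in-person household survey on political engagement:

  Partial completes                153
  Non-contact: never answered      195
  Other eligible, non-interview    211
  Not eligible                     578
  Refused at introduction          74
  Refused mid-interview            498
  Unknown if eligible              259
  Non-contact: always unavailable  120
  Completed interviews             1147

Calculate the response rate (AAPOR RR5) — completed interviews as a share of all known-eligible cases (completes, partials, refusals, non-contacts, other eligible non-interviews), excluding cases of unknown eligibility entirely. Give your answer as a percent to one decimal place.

Refusal or break-off = 74 + 498 = 572
Non-contacts = 195 + 120 = 315
Numerator: 1147
Denom: 1147 + 153 + 572 + 315 + 211 = 2398
RR5 = 1147 / 2398 = 0.4783

47.8%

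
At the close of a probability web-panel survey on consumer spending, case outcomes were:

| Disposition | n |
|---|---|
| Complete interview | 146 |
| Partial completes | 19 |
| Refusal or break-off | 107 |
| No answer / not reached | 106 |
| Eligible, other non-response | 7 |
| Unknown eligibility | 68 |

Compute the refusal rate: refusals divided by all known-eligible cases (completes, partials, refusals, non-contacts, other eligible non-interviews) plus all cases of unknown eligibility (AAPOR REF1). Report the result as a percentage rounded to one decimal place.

Numerator → 107
Denom → 146 + 19 + 107 + 106 + 7 + 68 = 453
REF1 = 107 / 453 = 0.2362

23.6%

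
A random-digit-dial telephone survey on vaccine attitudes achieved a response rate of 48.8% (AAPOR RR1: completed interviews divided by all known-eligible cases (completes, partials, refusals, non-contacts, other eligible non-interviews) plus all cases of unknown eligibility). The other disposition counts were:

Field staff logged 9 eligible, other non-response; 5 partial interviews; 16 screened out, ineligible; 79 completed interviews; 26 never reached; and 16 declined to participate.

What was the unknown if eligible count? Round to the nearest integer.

RR1 = 79 / D = 0.488
D = 79 / 0.488 = 161.9
Remaining denominator categories sum to 135
unknown if eligible = 161.9 − 135 ≈ 27

27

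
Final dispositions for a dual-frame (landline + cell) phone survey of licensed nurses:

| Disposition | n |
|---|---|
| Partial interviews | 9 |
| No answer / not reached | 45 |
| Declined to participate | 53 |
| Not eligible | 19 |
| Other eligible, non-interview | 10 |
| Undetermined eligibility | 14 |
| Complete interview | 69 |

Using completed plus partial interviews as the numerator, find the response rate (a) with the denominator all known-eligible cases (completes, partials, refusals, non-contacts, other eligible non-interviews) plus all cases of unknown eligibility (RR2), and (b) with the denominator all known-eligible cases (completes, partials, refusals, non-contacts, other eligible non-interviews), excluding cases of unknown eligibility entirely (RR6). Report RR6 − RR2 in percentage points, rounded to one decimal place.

2.9

Num → 69 + 9 = 78
Denom → 69 + 9 + 53 + 45 + 10 + 14 = 200
RR2 = 78 / 200 = 0.3900
Denom → 69 + 9 + 53 + 45 + 10 = 186
RR6 = 78 / 186 = 0.4194
Difference = 41.94 − 39.00 = 2.94 percentage points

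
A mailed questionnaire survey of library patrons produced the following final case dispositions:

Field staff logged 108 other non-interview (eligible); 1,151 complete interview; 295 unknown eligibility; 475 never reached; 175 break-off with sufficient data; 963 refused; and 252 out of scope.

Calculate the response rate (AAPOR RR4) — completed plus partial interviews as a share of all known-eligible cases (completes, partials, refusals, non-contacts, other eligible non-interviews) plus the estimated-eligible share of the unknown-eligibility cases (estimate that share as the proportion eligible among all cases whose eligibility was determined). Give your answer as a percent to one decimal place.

Top: 1151 + 175 = 1326
Eligible (known): 1151 + 175 + 963 + 475 + 108 = 2872
e = 2872 / (2872 + 252) = 2872 / 3124 = 0.9193
e × U: 0.9193 × 295 = 271.19
Denominator: 2872 + 271.19 = 3143.19
RR4 = 1326 / 3143.19 = 0.4219

42.2%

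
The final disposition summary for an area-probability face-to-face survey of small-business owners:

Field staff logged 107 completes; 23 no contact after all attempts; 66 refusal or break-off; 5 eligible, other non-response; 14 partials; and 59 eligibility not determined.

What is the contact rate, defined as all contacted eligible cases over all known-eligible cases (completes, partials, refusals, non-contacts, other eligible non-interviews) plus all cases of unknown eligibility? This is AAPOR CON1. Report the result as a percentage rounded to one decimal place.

70.1%

Numerator: 107 + 14 + 66 + 5 = 192
Base: 107 + 14 + 66 + 23 + 5 + 59 = 274
CON1 = 192 / 274 = 0.7007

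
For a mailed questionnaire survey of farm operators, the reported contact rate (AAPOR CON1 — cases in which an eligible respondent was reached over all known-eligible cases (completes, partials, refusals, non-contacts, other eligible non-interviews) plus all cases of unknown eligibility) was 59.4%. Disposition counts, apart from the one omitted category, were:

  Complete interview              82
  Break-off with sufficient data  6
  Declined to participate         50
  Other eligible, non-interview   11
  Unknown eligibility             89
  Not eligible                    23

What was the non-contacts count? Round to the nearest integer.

13

Top = 82 + 6 + 50 + 11 = 149
CON1 = 149 / D = 0.594
D = 149 / 0.594 = 250.8
Remaining denominator categories sum to 238
non-contacts = 250.8 − 238 ≈ 13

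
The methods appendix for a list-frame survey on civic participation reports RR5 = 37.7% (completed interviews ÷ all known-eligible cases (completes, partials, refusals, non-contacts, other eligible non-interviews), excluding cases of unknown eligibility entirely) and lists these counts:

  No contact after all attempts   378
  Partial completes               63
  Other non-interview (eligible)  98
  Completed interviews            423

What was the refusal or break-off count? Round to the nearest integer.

RR5 = 423 / D = 0.377
D = 423 / 0.377 = 1122.0
Rest of base = 962
refusal or break-off = 1122.0 − 962 ≈ 160

160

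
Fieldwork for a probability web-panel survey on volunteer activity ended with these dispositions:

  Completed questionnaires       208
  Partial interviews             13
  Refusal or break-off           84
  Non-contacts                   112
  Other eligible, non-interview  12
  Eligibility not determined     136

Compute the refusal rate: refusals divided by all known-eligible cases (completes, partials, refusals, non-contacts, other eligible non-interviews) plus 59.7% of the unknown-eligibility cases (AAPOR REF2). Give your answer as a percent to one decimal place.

Numerator = 84
Determined eligible = 208 + 13 + 84 + 112 + 12 = 429
Estimated eligible among unknowns = 0.5970 × 136 = 81.19
Denom = 429 + 81.19 = 510.19
REF2 = 84 / 510.19 = 0.1646

16.5%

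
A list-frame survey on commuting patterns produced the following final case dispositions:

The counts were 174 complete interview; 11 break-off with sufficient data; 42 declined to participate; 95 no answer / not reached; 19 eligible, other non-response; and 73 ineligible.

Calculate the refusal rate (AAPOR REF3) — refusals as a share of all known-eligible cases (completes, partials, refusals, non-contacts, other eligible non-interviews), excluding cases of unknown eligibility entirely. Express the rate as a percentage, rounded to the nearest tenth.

Numerator = 42
Base = 174 + 11 + 42 + 95 + 19 = 341
REF3 = 42 / 341 = 0.1232

12.3%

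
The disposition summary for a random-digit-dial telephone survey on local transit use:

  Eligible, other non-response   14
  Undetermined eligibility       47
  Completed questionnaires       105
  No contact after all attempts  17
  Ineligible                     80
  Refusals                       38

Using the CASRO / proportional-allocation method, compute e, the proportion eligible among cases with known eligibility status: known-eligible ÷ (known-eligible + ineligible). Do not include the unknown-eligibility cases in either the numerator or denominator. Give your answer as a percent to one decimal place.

68.5%

Known eligible: 105 + 38 + 17 + 14 = 174
e = 174 / (174 + 80) = 174 / 254 = 0.6850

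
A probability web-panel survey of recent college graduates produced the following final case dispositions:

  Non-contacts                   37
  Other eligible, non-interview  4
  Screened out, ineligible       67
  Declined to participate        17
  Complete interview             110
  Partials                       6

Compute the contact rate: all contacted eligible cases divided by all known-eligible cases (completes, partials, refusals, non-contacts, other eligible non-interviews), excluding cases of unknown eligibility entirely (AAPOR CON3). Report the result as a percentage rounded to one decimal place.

78.7%

Numerator: 110 + 6 + 17 + 4 = 137
Base: 110 + 6 + 17 + 37 + 4 = 174
CON3 = 137 / 174 = 0.7874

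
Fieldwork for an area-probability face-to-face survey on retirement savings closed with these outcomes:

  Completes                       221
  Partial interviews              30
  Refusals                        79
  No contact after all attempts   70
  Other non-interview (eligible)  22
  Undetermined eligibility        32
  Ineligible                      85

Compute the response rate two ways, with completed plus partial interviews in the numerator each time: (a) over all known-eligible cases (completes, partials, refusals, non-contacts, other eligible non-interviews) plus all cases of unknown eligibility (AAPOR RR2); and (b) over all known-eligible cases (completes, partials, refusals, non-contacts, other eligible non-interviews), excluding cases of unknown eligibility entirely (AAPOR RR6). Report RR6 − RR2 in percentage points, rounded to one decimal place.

4.2

Numerator = 221 + 30 = 251
Base = 221 + 30 + 79 + 70 + 22 + 32 = 454
RR2 = 251 / 454 = 0.5529
Base = 221 + 30 + 79 + 70 + 22 = 422
RR6 = 251 / 422 = 0.5948
Difference = 59.48 − 55.29 = 4.19 percentage points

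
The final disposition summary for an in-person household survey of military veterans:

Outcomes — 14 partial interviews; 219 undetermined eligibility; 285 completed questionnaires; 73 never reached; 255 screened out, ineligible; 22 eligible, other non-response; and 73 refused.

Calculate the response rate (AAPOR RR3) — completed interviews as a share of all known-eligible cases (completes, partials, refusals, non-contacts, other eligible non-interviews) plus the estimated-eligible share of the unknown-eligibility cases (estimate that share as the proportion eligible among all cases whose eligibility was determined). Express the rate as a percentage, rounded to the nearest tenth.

46.8%

Numerator → 285
Eligible (known) → 285 + 14 + 73 + 73 + 22 = 467
e = 467 / (467 + 255) = 467 / 722 = 0.6468
Estimated eligible among unknowns → 0.6468 × 219 = 141.65
Base → 467 + 141.65 = 608.65
RR3 = 285 / 608.65 = 0.4682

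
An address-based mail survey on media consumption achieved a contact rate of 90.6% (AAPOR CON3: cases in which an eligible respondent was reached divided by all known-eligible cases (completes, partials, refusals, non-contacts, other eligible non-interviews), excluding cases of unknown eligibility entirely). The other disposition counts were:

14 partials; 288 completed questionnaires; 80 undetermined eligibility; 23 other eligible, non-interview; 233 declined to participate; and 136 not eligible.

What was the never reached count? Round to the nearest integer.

58

Num = 288 + 14 + 233 + 23 = 558
CON3 = 558 / D = 0.906
D = 558 / 0.906 = 615.9
Rest of base = 558
never reached = 615.9 − 558 ≈ 58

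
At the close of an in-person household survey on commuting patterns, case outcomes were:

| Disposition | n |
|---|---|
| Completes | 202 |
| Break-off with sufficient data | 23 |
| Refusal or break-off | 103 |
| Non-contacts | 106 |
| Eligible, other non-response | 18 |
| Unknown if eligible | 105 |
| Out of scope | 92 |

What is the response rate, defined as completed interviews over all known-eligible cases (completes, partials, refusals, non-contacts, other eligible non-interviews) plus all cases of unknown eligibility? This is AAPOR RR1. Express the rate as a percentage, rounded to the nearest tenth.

36.3%

Top → 202
Denominator → 202 + 23 + 103 + 106 + 18 + 105 = 557
RR1 = 202 / 557 = 0.3627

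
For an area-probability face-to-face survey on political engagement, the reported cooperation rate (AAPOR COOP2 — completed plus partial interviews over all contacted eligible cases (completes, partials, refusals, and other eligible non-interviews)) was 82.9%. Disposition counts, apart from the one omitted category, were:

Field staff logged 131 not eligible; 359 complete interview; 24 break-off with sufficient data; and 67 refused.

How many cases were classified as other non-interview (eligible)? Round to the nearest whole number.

Numerator → 359 + 24 = 383
COOP2 = 383 / D = 0.829
D = 383 / 0.829 = 462.0
Rest of base = 450
other non-interview (eligible) = 462.0 − 450 ≈ 12

12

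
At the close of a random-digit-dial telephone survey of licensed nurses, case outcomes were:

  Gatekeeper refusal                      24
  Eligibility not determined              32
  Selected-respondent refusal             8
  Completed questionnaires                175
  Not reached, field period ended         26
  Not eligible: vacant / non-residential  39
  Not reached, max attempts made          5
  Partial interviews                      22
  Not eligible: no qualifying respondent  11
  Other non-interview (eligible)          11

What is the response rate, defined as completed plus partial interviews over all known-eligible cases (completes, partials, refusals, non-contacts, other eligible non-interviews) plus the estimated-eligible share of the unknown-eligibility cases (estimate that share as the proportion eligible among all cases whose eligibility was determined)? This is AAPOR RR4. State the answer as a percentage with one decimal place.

66.1%

Refusals = 24 + 8 = 32
Never reached = 26 + 5 = 31
Ineligible = 11 + 39 = 50
Num → 175 + 22 = 197
Determined eligible → 175 + 22 + 32 + 31 + 11 = 271
e = 271 / (271 + 50) = 271 / 321 = 0.8442
Estimated eligible among unknowns → 0.8442 × 32 = 27.01
Denominator → 271 + 27.01 = 298.01
RR4 = 197 / 298.01 = 0.6611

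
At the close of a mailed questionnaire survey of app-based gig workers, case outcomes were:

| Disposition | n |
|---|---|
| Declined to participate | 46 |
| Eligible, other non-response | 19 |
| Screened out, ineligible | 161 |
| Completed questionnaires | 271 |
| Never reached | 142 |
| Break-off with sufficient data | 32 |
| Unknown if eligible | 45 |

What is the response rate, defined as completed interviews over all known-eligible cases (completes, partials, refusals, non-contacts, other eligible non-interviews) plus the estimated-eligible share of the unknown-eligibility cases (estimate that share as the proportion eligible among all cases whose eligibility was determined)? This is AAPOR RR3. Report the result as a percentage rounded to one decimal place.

Top → 271
Eligible (known) → 271 + 32 + 46 + 142 + 19 = 510
e = 510 / (510 + 161) = 510 / 671 = 0.7601
Eligible share of unknowns → 0.7601 × 45 = 34.20
Denom → 510 + 34.20 = 544.20
RR3 = 271 / 544.20 = 0.4980

49.8%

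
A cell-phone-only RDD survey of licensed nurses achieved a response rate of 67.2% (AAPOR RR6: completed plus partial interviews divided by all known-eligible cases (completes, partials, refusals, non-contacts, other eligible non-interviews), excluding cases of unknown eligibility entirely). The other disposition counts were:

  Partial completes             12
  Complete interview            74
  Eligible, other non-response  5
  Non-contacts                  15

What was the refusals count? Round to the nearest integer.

Top: 74 + 12 = 86
RR6 = 86 / D = 0.672
D = 86 / 0.672 = 128.0
Rest of base = 106
refusals = 128.0 − 106 ≈ 22

22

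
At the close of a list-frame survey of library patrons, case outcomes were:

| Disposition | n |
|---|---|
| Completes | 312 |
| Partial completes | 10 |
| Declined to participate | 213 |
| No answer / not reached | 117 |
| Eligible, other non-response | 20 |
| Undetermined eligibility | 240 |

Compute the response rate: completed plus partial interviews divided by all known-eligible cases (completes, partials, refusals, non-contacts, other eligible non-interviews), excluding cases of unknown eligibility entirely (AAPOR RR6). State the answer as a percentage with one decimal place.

Num → 312 + 10 = 322
Denom → 312 + 10 + 213 + 117 + 20 = 672
RR6 = 322 / 672 = 0.4792

47.9%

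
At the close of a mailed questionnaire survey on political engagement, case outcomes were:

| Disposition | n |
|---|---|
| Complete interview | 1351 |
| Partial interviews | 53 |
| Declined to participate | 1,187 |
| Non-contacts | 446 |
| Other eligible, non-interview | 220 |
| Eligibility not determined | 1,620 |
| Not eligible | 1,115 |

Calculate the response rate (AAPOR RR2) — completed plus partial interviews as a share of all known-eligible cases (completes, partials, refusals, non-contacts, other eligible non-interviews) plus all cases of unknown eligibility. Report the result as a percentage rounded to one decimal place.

Numerator → 1351 + 53 = 1404
Denom → 1351 + 53 + 1187 + 446 + 220 + 1620 = 4877
RR2 = 1404 / 4877 = 0.2879

28.8%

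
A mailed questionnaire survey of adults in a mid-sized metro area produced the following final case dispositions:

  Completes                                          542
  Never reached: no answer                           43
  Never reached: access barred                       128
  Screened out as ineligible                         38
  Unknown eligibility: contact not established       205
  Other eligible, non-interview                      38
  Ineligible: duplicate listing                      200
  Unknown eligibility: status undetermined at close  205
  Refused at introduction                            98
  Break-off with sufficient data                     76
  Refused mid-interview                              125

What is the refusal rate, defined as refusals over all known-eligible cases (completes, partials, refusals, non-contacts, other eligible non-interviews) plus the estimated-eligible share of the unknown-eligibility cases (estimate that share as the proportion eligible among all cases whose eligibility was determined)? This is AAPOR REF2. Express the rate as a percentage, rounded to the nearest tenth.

16.1%

Declined to participate = 98 + 125 = 223
Never reached = 43 + 128 = 171
Eligibility not determined = 205 + 205 = 410
Ineligible = 38 + 200 = 238
Top → 223
Determined eligible → 542 + 76 + 223 + 171 + 38 = 1050
e = 1050 / (1050 + 238) = 1050 / 1288 = 0.8152
e × U → 0.8152 × 410 = 334.23
Denominator → 1050 + 334.23 = 1384.23
REF2 = 223 / 1384.23 = 0.1611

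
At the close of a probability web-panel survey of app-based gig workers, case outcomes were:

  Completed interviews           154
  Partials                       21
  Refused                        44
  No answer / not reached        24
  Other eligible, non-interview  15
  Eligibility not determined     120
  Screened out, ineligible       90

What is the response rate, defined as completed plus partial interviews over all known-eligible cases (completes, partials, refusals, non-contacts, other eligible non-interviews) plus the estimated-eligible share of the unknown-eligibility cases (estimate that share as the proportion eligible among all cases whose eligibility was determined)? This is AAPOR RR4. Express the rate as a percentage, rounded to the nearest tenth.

50.4%

Numerator: 154 + 21 = 175
Determined eligible: 154 + 21 + 44 + 24 + 15 = 258
e = 258 / (258 + 90) = 258 / 348 = 0.7414
Eligible share of unknowns: 0.7414 × 120 = 88.97
Denominator: 258 + 88.97 = 346.97
RR4 = 175 / 346.97 = 0.5044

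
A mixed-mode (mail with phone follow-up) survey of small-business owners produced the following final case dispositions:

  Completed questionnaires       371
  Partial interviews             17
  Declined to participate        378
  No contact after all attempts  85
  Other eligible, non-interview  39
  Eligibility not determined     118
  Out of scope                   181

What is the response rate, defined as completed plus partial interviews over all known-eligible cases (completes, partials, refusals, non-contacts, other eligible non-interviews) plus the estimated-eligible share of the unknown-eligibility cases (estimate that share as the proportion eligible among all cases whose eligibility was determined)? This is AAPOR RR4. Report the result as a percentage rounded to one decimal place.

Numerator → 371 + 17 = 388
Determined eligible → 371 + 17 + 378 + 85 + 39 = 890
e = 890 / (890 + 181) = 890 / 1071 = 0.8310
Eligible share of unknowns → 0.8310 × 118 = 98.06
Denom → 890 + 98.06 = 988.06
RR4 = 388 / 988.06 = 0.3927

39.3%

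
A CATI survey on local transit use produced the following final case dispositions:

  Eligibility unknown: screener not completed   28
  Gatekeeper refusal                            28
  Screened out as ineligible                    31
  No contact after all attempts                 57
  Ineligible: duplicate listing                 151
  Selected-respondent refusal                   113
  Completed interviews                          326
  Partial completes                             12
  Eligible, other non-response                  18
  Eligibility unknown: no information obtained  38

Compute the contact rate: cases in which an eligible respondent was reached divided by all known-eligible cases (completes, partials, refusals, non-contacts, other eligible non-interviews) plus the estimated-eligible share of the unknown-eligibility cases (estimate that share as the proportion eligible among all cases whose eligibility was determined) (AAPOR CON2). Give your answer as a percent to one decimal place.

82.3%

Refusals = 28 + 113 = 141
Unknown if eligible = 28 + 38 = 66
Out of scope = 31 + 151 = 182
Numerator = 326 + 12 + 141 + 18 = 497
Determined eligible = 326 + 12 + 141 + 57 + 18 = 554
e = 554 / (554 + 182) = 554 / 736 = 0.7527
e × U = 0.7527 × 66 = 49.68
Denom = 554 + 49.68 = 603.68
CON2 = 497 / 603.68 = 0.8233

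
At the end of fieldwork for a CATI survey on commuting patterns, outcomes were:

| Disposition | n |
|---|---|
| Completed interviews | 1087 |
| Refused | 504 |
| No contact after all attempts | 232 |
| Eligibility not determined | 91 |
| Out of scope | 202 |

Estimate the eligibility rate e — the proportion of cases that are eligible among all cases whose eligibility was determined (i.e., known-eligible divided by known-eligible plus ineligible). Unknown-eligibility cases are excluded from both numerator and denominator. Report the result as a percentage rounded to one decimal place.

Known eligible = 1087 + 504 + 232 = 1823
e = 1823 / (1823 + 202) = 1823 / 2025 = 0.9002

90.0%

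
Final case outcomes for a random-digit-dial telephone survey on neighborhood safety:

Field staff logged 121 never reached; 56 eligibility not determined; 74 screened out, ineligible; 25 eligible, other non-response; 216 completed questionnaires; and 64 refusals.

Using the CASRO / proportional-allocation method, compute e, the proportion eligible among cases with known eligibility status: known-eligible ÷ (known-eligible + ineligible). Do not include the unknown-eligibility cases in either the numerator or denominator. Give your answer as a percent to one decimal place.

Determined eligible = 216 + 64 + 121 + 25 = 426
e = 426 / (426 + 74) = 426 / 500 = 0.8520

85.2%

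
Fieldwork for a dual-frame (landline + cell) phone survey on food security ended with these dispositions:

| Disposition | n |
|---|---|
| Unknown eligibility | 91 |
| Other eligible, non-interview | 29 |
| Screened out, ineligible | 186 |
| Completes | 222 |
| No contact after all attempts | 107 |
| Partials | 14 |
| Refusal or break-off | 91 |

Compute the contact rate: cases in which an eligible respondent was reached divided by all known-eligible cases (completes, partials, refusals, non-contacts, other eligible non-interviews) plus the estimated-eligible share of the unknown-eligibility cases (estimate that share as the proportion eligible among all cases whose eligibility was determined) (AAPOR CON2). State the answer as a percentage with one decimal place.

Numerator = 222 + 14 + 91 + 29 = 356
Eligible (known) = 222 + 14 + 91 + 107 + 29 = 463
e = 463 / (463 + 186) = 463 / 649 = 0.7134
Eligible share of unknowns = 0.7134 × 91 = 64.92
Denom = 463 + 64.92 = 527.92
CON2 = 356 / 527.92 = 0.6743

67.4%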